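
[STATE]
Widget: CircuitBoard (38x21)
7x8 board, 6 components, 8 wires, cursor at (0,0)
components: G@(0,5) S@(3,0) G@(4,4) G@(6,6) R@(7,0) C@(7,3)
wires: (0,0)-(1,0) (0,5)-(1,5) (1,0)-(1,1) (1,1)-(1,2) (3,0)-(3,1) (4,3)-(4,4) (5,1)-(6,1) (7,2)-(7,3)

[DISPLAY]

   0 1 2 3 4 5 6                      
0  [.]                  G             
    │                   │             
1   · ─ · ─ ·           ·             
                                      
2                                     
                                      
3   S ─ ·                             
                                      
4               · ─ G                 
                                      
5       ·                             
        │                             
6       ·                   G         
                                      
7   R       · ─ C                     
Cursor: (0,0)                         
                                      
                                      
                                      
                                      


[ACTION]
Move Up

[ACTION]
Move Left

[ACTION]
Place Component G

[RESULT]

   0 1 2 3 4 5 6                      
0  [G]                  G             
    │                   │             
1   · ─ · ─ ·           ·             
                                      
2                                     
                                      
3   S ─ ·                             
                                      
4               · ─ G                 
                                      
5       ·                             
        │                             
6       ·                   G         
                                      
7   R       · ─ C                     
Cursor: (0,0)                         
                                      
                                      
                                      
                                      


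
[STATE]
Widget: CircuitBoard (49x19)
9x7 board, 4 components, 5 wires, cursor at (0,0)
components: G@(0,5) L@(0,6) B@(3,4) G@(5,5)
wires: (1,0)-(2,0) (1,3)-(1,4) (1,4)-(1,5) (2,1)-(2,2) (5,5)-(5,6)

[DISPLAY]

   0 1 2 3 4 5 6 7 8                             
0  [.]                  G   L                    
                                                 
1   ·           · ─ · ─ ·                        
    │                                            
2   ·   · ─ ·                                    
                                                 
3                   B                            
                                                 
4                                                
                                                 
5                       G ─ ·                    
                                                 
6                                                
Cursor: (0,0)                                    
                                                 
                                                 
                                                 
                                                 


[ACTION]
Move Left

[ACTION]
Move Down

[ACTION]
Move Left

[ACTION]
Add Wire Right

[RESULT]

   0 1 2 3 4 5 6 7 8                             
0                       G   L                    
                                                 
1  [.]─ ·       · ─ · ─ ·                        
    │                                            
2   ·   · ─ ·                                    
                                                 
3                   B                            
                                                 
4                                                
                                                 
5                       G ─ ·                    
                                                 
6                                                
Cursor: (1,0)                                    
                                                 
                                                 
                                                 
                                                 


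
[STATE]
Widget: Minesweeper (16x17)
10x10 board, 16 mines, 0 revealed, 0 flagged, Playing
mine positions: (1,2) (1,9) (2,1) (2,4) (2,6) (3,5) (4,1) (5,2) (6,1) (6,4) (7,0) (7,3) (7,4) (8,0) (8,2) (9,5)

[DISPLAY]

■■■■■■■■■■      
■■■■■■■■■■      
■■■■■■■■■■      
■■■■■■■■■■      
■■■■■■■■■■      
■■■■■■■■■■      
■■■■■■■■■■      
■■■■■■■■■■      
■■■■■■■■■■      
■■■■■■■■■■      
                
                
                
                
                
                
                


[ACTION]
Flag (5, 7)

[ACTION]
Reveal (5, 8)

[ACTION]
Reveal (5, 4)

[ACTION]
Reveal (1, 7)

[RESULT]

■■■■■■■■■■      
■■■■■■■1■■      
■■■■■■■111      
■■■■■■21        
■■■■■11         
■■■■11          
■■■■■2          
■■■■■2          
■■■■■21         
■■■■■■1         
                
                
                
                
                
                
                


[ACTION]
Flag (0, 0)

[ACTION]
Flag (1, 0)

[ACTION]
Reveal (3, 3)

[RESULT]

⚑■■■■■■■■■      
⚑■■■■■■1■■      
■■■■■■■111      
■■■1■■21        
■■■■■11         
■■■■11          
■■■■■2          
■■■■■2          
■■■■■21         
■■■■■■1         
                
                
                
                
                
                
                


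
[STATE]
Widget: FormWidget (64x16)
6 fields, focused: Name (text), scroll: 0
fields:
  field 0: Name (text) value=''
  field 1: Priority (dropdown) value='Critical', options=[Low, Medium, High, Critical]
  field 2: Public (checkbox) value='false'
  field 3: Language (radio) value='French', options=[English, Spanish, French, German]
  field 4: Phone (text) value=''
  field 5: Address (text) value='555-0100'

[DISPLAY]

> Name:       [                                                ]
  Priority:   [Critical                                       ▼]
  Public:     [ ]                                               
  Language:   ( ) English  ( ) Spanish  (●) French  ( ) German  
  Phone:      [                                                ]
  Address:    [555-0100                                        ]
                                                                
                                                                
                                                                
                                                                
                                                                
                                                                
                                                                
                                                                
                                                                
                                                                


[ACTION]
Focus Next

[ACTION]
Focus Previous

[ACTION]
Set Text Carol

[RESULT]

> Name:       [Carol                                           ]
  Priority:   [Critical                                       ▼]
  Public:     [ ]                                               
  Language:   ( ) English  ( ) Spanish  (●) French  ( ) German  
  Phone:      [                                                ]
  Address:    [555-0100                                        ]
                                                                
                                                                
                                                                
                                                                
                                                                
                                                                
                                                                
                                                                
                                                                
                                                                


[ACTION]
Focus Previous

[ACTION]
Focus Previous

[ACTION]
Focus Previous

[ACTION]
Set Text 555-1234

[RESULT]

  Name:       [Carol                                           ]
  Priority:   [Critical                                       ▼]
  Public:     [ ]                                               
> Language:   ( ) English  ( ) Spanish  (●) French  ( ) German  
  Phone:      [                                                ]
  Address:    [555-0100                                        ]
                                                                
                                                                
                                                                
                                                                
                                                                
                                                                
                                                                
                                                                
                                                                
                                                                


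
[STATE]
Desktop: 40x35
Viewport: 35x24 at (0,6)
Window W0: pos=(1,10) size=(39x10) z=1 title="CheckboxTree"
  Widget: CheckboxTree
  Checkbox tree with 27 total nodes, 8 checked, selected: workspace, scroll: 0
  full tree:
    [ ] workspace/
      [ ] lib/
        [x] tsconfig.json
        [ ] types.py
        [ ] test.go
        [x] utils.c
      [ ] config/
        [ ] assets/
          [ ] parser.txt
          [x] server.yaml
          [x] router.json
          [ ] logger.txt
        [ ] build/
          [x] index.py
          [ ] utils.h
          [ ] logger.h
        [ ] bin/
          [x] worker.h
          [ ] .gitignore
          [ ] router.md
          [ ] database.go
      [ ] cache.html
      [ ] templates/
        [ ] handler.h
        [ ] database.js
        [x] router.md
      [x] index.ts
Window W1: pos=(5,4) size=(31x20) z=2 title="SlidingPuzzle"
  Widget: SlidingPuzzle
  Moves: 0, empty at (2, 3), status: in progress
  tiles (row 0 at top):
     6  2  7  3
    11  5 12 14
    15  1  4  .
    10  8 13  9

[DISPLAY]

     ┠─────────────────────────────
     ┃┌────┬────┬────┬────┐        
     ┃│  6 │  2 │  7 │  3 │        
     ┃├────┼────┼────┼────┤        
 ┏━━━┃│ 11 │  5 │ 12 │ 14 │        
 ┃ Ch┃├────┼────┼────┼────┤        
 ┠───┃│ 15 │  1 │  4 │    │        
 ┃>[-┃├────┼────┼────┼────┤        
 ┃   ┃│ 10 │  8 │ 13 │  9 │        
 ┃   ┃└────┴────┴────┴────┘        
 ┃   ┃Moves: 0                     
 ┃   ┃                             
 ┃   ┃                             
 ┗━━━┃                             
     ┃                             
     ┃                             
     ┃                             
     ┗━━━━━━━━━━━━━━━━━━━━━━━━━━━━━
                                   
                                   
                                   
                                   
                                   
                                   


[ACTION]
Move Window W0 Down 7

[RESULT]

     ┠─────────────────────────────
     ┃┌────┬────┬────┬────┐        
     ┃│  6 │  2 │  7 │  3 │        
     ┃├────┼────┼────┼────┤        
     ┃│ 11 │  5 │ 12 │ 14 │        
     ┃├────┼────┼────┼────┤        
     ┃│ 15 │  1 │  4 │    │        
     ┃├────┼────┼────┼────┤        
     ┃│ 10 │  8 │ 13 │  9 │        
     ┃└────┴────┴────┴────┘        
     ┃Moves: 0                     
 ┏━━━┃                             
 ┃ Ch┃                             
 ┠───┃                             
 ┃>[-┃                             
 ┃   ┃                             
 ┃   ┃                             
 ┃   ┗━━━━━━━━━━━━━━━━━━━━━━━━━━━━━
 ┃     [ ] test.go                 
 ┃     [x] utils.c                 
 ┗━━━━━━━━━━━━━━━━━━━━━━━━━━━━━━━━━
                                   
                                   
                                   


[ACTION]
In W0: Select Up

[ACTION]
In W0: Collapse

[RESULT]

     ┠─────────────────────────────
     ┃┌────┬────┬────┬────┐        
     ┃│  6 │  2 │  7 │  3 │        
     ┃├────┼────┼────┼────┤        
     ┃│ 11 │  5 │ 12 │ 14 │        
     ┃├────┼────┼────┼────┤        
     ┃│ 15 │  1 │  4 │    │        
     ┃├────┼────┼────┼────┤        
     ┃│ 10 │  8 │ 13 │  9 │        
     ┃└────┴────┴────┴────┘        
     ┃Moves: 0                     
 ┏━━━┃                             
 ┃ Ch┃                             
 ┠───┃                             
 ┃>[-┃                             
 ┃   ┃                             
 ┃   ┃                             
 ┃   ┗━━━━━━━━━━━━━━━━━━━━━━━━━━━━━
 ┃                                 
 ┃                                 
 ┗━━━━━━━━━━━━━━━━━━━━━━━━━━━━━━━━━
                                   
                                   
                                   


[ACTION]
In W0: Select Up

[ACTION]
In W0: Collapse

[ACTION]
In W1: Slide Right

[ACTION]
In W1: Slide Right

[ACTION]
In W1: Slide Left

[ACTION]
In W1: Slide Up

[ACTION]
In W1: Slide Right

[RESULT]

     ┠─────────────────────────────
     ┃┌────┬────┬────┬────┐        
     ┃│  6 │  2 │  7 │  3 │        
     ┃├────┼────┼────┼────┤        
     ┃│ 11 │  5 │ 12 │ 14 │        
     ┃├────┼────┼────┼────┤        
     ┃│ 15 │  1 │ 13 │  4 │        
     ┃├────┼────┼────┼────┤        
     ┃│ 10 │    │  8 │  9 │        
     ┃└────┴────┴────┴────┘        
     ┃Moves: 5                     
 ┏━━━┃                             
 ┃ Ch┃                             
 ┠───┃                             
 ┃>[-┃                             
 ┃   ┃                             
 ┃   ┃                             
 ┃   ┗━━━━━━━━━━━━━━━━━━━━━━━━━━━━━
 ┃                                 
 ┃                                 
 ┗━━━━━━━━━━━━━━━━━━━━━━━━━━━━━━━━━
                                   
                                   
                                   


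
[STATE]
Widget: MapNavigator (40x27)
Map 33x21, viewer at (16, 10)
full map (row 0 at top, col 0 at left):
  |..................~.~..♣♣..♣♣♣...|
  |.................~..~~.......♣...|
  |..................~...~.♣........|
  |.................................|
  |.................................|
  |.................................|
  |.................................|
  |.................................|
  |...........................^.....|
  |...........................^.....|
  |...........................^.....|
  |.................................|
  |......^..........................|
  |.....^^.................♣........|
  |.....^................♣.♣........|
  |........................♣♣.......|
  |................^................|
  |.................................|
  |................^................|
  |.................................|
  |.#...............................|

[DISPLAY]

                                        
                                        
                                        
    ..................~.~..♣♣..♣♣♣...   
    .................~..~~.......♣...   
    ..................~...~.♣........   
    .................................   
    .................................   
    .................................   
    .................................   
    .................................   
    ...........................^.....   
    ...........................^.....   
    ................@..........^.....   
    .................................   
    ......^..........................   
    .....^^.................♣........   
    .....^................♣.♣........   
    ........................♣♣.......   
    ................^................   
    .................................   
    ................^................   
    .................................   
    .#...............................   
                                        
                                        
                                        


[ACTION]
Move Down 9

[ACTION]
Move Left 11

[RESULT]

               .........................
               .........................
               .........................
               .........................
               .........................
               .........................
               ......^..................
               .....^^.................♣
               .....^................♣.♣
               ........................♣
               ................^........
               .........................
               ................^........
               .....@...................
               .#.......................
                                        
                                        
                                        
                                        
                                        
                                        
                                        
                                        
                                        
                                        
                                        
                                        


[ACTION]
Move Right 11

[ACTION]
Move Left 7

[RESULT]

           .............................
           .............................
           ...........................^.
           ...........................^.
           ...........................^.
           .............................
           ......^......................
           .....^^.................♣....
           .....^................♣.♣....
           ........................♣♣...
           ................^............
           .............................
           ................^............
           .........@...................
           .#...........................
                                        
                                        
                                        
                                        
                                        
                                        
                                        
                                        
                                        
                                        
                                        
                                        


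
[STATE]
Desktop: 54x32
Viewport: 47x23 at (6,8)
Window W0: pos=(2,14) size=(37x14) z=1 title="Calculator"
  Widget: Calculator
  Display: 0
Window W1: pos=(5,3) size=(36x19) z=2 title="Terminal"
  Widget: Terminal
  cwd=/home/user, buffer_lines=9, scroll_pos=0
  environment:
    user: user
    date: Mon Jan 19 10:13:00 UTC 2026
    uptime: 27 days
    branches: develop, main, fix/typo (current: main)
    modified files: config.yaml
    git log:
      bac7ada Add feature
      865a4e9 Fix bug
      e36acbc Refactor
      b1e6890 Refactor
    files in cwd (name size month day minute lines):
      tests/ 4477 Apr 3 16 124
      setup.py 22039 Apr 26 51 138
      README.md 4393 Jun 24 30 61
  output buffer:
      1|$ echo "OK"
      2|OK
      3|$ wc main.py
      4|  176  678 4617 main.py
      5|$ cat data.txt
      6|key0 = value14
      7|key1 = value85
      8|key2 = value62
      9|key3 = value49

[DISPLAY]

$ wc main.py                      ┃            
  176  678 4617 main.py           ┃            
$ cat data.txt                    ┃            
key0 = value14                    ┃            
key1 = value85                    ┃            
key2 = value62                    ┃            
key3 = value49                    ┃            
$ █                               ┃            
                                  ┃            
                                  ┃            
                                  ┃            
                                  ┃            
                                  ┃            
━━━━━━━━━━━━━━━━━━━━━━━━━━━━━━━━━━┛            
─┼───┼───┼───┤                  ┃              
 │ 2 │ 3 │ - │                  ┃              
─┼───┼───┼───┤                  ┃              
 │ . │ = │ + │                  ┃              
─┴───┴───┴───┘                  ┃              
━━━━━━━━━━━━━━━━━━━━━━━━━━━━━━━━┛              
                                               
                                               
                                               


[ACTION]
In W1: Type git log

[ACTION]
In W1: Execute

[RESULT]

$ wc main.py                      ┃            
  176  678 4617 main.py           ┃            
$ cat data.txt                    ┃            
key0 = value14                    ┃            
key1 = value85                    ┃            
key2 = value62                    ┃            
key3 = value49                    ┃            
$ git log                         ┃            
bac7ada Add feature               ┃            
865a4e9 Fix bug                   ┃            
e36acbc Refactor                  ┃            
b1e6890 Refactor                  ┃            
$ █                               ┃            
━━━━━━━━━━━━━━━━━━━━━━━━━━━━━━━━━━┛            
─┼───┼───┼───┤                  ┃              
 │ 2 │ 3 │ - │                  ┃              
─┼───┼───┼───┤                  ┃              
 │ . │ = │ + │                  ┃              
─┴───┴───┴───┘                  ┃              
━━━━━━━━━━━━━━━━━━━━━━━━━━━━━━━━┛              
                                               
                                               
                                               


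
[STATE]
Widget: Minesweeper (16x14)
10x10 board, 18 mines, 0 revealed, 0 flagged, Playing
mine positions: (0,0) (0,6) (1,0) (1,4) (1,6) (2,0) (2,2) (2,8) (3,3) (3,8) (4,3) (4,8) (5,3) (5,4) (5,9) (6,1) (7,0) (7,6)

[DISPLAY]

■■■■■■■■■■      
■■■■■■■■■■      
■■■■■■■■■■      
■■■■■■■■■■      
■■■■■■■■■■      
■■■■■■■■■■      
■■■■■■■■■■      
■■■■■■■■■■      
■■■■■■■■■■      
■■■■■■■■■■      
                
                
                
                


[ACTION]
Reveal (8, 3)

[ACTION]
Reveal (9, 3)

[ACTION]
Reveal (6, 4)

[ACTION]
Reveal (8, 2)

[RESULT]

■■■■■■■■■■      
■■■■■■■■■■      
■■■■■■■■■■      
■■■■■■■■■■      
■■■■■■■■■■      
■■■■■■■■■■      
■■2222■111      
■21  1■1        
11   111        
                
                
                
                
                


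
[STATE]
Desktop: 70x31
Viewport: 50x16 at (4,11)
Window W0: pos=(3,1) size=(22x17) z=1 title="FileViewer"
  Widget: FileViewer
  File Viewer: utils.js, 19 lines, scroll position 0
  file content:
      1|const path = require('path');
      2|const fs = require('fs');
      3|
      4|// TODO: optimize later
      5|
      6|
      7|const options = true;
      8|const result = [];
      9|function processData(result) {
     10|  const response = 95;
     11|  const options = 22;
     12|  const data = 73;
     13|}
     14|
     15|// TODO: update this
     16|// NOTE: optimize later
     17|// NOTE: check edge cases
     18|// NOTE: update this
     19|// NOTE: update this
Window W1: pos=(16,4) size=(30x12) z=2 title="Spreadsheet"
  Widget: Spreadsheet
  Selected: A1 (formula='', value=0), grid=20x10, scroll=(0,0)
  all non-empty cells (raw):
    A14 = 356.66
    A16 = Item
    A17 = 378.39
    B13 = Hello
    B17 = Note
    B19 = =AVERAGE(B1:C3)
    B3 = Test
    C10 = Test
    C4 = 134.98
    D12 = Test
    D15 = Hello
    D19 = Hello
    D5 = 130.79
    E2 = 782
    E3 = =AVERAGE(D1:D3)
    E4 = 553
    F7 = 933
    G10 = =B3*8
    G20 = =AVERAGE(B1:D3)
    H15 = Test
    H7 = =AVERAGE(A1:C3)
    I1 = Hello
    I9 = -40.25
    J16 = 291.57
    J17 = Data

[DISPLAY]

const result┃  2        0       0       0┃        
function pro┃  3        0Test           0┃        
  const resp┃  4        0       0  134.98┃        
  const opti┃  5        0       0       0┃        
  const data┗━━━━━━━━━━━━━━━━━━━━━━━━━━━━┛        
}                  ▼┃                             
━━━━━━━━━━━━━━━━━━━━┛                             
                                                  
                                                  
                                                  
                                                  
                                                  
                                                  
                                                  
                                                  
                                                  


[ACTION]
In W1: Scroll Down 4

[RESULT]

const result┃  6        0       0       0┃        
function pro┃  7        0       0       0┃        
  const resp┃  8        0       0       0┃        
  const opti┃  9        0       0       0┃        
  const data┗━━━━━━━━━━━━━━━━━━━━━━━━━━━━┛        
}                  ▼┃                             
━━━━━━━━━━━━━━━━━━━━┛                             
                                                  
                                                  
                                                  
                                                  
                                                  
                                                  
                                                  
                                                  
                                                  


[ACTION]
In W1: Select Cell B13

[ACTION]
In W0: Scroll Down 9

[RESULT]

            ┃  6        0       0       0┃        
// TODO: upd┃  7        0       0       0┃        
// NOTE: opt┃  8        0       0       0┃        
// NOTE: che┃  9        0       0       0┃        
// NOTE: upd┗━━━━━━━━━━━━━━━━━━━━━━━━━━━━┛        
// NOTE: update thi▼┃                             
━━━━━━━━━━━━━━━━━━━━┛                             
                                                  
                                                  
                                                  
                                                  
                                                  
                                                  
                                                  
                                                  
                                                  


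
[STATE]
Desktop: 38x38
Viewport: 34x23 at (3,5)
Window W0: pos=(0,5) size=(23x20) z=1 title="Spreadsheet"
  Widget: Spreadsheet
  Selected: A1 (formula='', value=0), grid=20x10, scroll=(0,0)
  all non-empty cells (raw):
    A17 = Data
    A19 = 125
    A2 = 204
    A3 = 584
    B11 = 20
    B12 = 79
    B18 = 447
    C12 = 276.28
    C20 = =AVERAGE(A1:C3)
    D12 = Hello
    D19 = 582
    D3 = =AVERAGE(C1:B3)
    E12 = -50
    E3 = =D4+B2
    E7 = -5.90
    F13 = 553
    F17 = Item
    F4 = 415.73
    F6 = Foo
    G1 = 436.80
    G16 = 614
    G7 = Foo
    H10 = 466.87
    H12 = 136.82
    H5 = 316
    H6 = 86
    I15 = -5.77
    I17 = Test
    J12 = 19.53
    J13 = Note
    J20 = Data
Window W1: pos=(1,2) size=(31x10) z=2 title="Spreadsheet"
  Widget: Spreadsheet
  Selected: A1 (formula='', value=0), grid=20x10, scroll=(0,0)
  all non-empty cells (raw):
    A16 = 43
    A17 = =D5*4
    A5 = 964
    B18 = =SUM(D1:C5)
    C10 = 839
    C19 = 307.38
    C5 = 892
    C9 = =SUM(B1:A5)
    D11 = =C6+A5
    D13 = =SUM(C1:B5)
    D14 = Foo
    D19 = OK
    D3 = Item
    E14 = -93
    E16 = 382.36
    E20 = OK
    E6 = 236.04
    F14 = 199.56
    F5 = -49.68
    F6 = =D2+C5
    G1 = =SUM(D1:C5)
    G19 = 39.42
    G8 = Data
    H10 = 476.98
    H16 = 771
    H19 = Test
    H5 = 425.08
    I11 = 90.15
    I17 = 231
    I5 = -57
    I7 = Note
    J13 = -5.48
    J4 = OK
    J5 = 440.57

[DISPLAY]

1:                          ┃     
      A       B       C     ┃     
----------------------------┃     
 1      [0]       0       0 ┃     
 2        0       0       0 ┃     
 3        0       0       0I┃     
━━━━━━━━━━━━━━━━━━━━━━━━━━━━┛     
2      204       0 ┃              
3      584       0 ┃              
4        0       0 ┃              
5        0       0 ┃              
6        0       0 ┃              
7        0       0 ┃              
8        0       0 ┃              
9        0       0 ┃              
0        0       0 ┃              
1        0      20 ┃              
2        0      79 ┃              
3        0       0 ┃              
━━━━━━━━━━━━━━━━━━━┛              
                                  
                                  
                                  


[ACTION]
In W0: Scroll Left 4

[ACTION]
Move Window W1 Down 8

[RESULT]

━━━━━━━━━━━━━━━━━━━┓              
preadsheet         ┃              
───────────────────┨              
:                  ┃              
     A       B     ┃              
━━━━━━━━━━━━━━━━━━━━━━━━━━━━┓     
Spreadsheet                 ┃     
────────────────────────────┨     
1:                          ┃     
      A       B       C     ┃     
----------------------------┃     
 1      [0]       0       0 ┃     
 2        0       0       0 ┃     
 3        0       0       0I┃     
━━━━━━━━━━━━━━━━━━━━━━━━━━━━┛     
0        0       0 ┃              
1        0      20 ┃              
2        0      79 ┃              
3        0       0 ┃              
━━━━━━━━━━━━━━━━━━━┛              
                                  
                                  
                                  


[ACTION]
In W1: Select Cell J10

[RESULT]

━━━━━━━━━━━━━━━━━━━┓              
preadsheet         ┃              
───────────────────┨              
:                  ┃              
     A       B     ┃              
━━━━━━━━━━━━━━━━━━━━━━━━━━━━┓     
Spreadsheet                 ┃     
────────────────────────────┨     
10:                         ┃     
      A       B       C     ┃     
----------------------------┃     
 1        0       0       0 ┃     
 2        0       0       0 ┃     
 3        0       0       0I┃     
━━━━━━━━━━━━━━━━━━━━━━━━━━━━┛     
0        0       0 ┃              
1        0      20 ┃              
2        0      79 ┃              
3        0       0 ┃              
━━━━━━━━━━━━━━━━━━━┛              
                                  
                                  
                                  


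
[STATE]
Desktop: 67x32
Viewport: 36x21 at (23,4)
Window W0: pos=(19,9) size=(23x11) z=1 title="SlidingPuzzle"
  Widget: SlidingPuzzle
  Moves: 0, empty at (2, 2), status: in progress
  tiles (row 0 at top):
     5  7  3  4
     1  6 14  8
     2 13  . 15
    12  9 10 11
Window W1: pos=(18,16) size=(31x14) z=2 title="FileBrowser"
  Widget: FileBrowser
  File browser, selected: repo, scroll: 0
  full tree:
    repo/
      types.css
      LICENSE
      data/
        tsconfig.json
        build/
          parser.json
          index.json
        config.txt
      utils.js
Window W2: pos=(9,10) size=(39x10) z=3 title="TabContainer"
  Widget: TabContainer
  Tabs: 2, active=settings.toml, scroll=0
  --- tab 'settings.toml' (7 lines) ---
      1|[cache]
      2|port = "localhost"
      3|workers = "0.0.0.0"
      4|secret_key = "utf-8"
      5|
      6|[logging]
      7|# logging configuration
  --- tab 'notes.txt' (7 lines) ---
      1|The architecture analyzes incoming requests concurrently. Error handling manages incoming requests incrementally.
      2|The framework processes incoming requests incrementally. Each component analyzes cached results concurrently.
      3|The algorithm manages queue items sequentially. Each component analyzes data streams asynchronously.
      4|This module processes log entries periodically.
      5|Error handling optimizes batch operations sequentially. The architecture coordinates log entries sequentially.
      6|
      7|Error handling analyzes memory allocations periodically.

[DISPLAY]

                                    
                                    
                                    
                                    
                                    
━━━━━━━━━━━━━━━━━━┓                 
━━━━━━━━━━━━━━━━━━━━━━━━┓           
                        ┃           
────────────────────────┨           
l]│ notes.txt           ┃           
────────────────────────┃           
                        ┃           
host"                   ┃┓          
0.0.0"                  ┃┃          
"utf-8"                 ┃┨          
━━━━━━━━━━━━━━━━━━━━━━━━┛┃          
types.css                ┃          
LICENSE                  ┃          
[+] data/                ┃          
utils.js                 ┃          
                         ┃          


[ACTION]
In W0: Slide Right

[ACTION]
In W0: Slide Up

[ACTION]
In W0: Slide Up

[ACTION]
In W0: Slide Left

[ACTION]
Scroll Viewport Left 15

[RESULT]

                                    
                                    
                                    
                                    
                                    
           ┏━━━━━━━━━━━━━━━━━━━━━┓  
 ┏━━━━━━━━━━━━━━━━━━━━━━━━━━━━━━━━━━
 ┃ TabContainer                     
 ┠──────────────────────────────────
 ┃[settings.toml]│ notes.txt        
 ┃──────────────────────────────────
 ┃[cache]                           
 ┃port = "localhost"                
 ┃workers = "0.0.0.0"               
 ┃secret_key = "utf-8"              
 ┗━━━━━━━━━━━━━━━━━━━━━━━━━━━━━━━━━━
          ┃    types.css            
          ┃    LICENSE              
          ┃    [+] data/            
          ┃    utils.js             
          ┃                         


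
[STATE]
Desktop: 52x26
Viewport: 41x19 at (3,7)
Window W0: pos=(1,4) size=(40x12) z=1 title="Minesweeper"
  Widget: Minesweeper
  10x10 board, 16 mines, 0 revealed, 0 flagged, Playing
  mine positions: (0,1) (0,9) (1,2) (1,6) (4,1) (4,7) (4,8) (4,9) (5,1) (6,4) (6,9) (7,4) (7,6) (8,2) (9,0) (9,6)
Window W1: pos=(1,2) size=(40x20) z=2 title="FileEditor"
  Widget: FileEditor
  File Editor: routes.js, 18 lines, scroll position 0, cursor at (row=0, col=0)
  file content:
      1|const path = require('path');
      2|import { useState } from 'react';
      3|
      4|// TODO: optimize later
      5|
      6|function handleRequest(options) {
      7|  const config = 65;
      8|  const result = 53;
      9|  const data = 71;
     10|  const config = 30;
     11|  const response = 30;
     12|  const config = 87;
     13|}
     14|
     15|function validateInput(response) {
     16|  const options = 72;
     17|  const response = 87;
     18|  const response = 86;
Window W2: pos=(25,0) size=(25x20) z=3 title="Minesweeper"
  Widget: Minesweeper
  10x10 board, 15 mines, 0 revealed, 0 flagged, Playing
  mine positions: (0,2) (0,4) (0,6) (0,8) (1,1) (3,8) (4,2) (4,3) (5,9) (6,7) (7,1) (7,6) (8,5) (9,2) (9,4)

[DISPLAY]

                      ┃■■■■■■■■■■        
/ TODO: optimize later┃■■■■■■■■■■        
                      ┃■■■■■■■■■■        
unction handleRequest(┃■■■■■■■■■■        
 const config = 65;   ┃■■■■■■■■■■        
 const result = 53;   ┃■■■■■■■■■■        
 const data = 71;     ┃                  
 const config = 30;   ┃                  
 const response = 30; ┃                  
 const config = 87;   ┃                  
                      ┃                  
                      ┃                  
unction validateInput(┗━━━━━━━━━━━━━━━━━━
 const options = 72;                ▼┃   
━━━━━━━━━━━━━━━━━━━━━━━━━━━━━━━━━━━━━┛   
                                         
                                         
                                         
                                         


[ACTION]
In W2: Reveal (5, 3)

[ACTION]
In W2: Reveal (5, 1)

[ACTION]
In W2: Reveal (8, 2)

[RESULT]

                      ┃■■■■■■■■■■        
/ TODO: optimize later┃■1■2■■■■■■        
                      ┃■■■■■■■■■■        
unction handleRequest(┃■■■■■■■■■■        
 const config = 65;   ┃■■2■■■■■■■        
 const result = 53;   ┃■■■■■■■■■■        
 const data = 71;     ┃                  
 const config = 30;   ┃                  
 const response = 30; ┃                  
 const config = 87;   ┃                  
                      ┃                  
                      ┃                  
unction validateInput(┗━━━━━━━━━━━━━━━━━━
 const options = 72;                ▼┃   
━━━━━━━━━━━━━━━━━━━━━━━━━━━━━━━━━━━━━┛   
                                         
                                         
                                         
                                         
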